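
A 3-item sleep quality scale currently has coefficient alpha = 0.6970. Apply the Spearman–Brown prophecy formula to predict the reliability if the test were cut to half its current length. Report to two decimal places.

predicted reliability = 0.53

Length factor m = 1/2
α' = m·α / (1 − (1−m)·α)
   = 1/2 × 0.6970 / (1 − (1 − 1/2) × 0.6970)
   = 0.3485 / 0.6515 = 0.53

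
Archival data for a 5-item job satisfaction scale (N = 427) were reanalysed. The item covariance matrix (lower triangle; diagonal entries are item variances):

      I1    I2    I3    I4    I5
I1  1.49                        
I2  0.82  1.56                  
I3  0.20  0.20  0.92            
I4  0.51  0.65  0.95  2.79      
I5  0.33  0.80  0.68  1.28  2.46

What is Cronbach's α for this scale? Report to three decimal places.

Cronbach's α = 0.728

Σσᵢ² = 1.49 + 1.56 + 0.92 + 2.79 + 2.46 = 9.22
Sum of the distinct covariances = 6.42
σ²_T = 9.22 + 2 × 6.42 = 22.06
α = (k/(k−1))·(1 − Σσᵢ²/σ²_T) = (5/4)·(1 − 9.22/22.06) = 0.728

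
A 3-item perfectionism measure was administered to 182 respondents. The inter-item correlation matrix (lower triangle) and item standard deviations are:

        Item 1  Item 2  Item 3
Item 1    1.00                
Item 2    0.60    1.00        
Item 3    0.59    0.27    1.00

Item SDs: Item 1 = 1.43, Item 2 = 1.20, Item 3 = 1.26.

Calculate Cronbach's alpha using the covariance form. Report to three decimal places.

Cronbach's alpha = 0.745

Σσ²ᵢ = 1.43² + 1.20² + 1.26² = 5.0725
Covariances σ_ij = r_ij · s_i · s_j:
  σ(Item 1,Item 2) = 0.60 × 1.43 × 1.20 = 1.0296
  σ(Item 1,Item 3) = 0.59 × 1.43 × 1.26 = 1.0631
  σ(Item 2,Item 3) = 0.27 × 1.20 × 1.26 = 0.4082
σ²_T = Σσ²ᵢ + 2·Σσ_ij = 5.0725 + 2 × 2.5009 = 10.0743
α = (3/2)·(1 − 5.0725/10.0743) = 0.745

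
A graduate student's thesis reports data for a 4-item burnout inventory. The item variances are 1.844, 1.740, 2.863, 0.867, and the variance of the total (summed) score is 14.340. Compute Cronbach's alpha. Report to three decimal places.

ΣVar(i) = 1.844 + 1.740 + 2.863 + 0.867 = 7.314
α = (k/(k−1))·(1 − ΣVar(i)/total variance) = (4/3)·(1 − 7.314/14.340) = 0.653

Cronbach's alpha = 0.653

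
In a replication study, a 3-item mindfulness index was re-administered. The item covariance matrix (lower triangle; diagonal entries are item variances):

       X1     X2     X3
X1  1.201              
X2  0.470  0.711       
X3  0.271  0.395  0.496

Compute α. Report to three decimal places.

α = 0.728

ΣVar(i) = 1.201 + 0.711 + 0.496 = 2.408
Sum of the distinct covariances = 1.136
total variance = 2.408 + 2 × 1.136 = 4.680
α = (k/(k−1))·(1 − ΣVar(i)/total variance) = (3/2)·(1 − 2.408/4.680) = 0.728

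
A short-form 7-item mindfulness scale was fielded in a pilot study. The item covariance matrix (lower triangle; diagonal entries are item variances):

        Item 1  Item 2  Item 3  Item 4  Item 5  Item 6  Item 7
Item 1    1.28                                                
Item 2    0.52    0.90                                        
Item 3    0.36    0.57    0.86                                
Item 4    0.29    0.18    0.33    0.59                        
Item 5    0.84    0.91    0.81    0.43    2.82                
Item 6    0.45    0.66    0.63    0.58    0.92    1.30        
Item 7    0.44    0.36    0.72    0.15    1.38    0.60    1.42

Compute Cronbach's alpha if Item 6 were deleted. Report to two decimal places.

Cronbach's alpha = 0.81

Remaining items: Item 1, Item 2, Item 3, Item 4, Item 5, Item 7 (k = 6).
sum of item variances = 1.28 + 0.90 + 0.86 + 0.59 + 2.82 + 1.42 = 7.87
σ²_total = 7.87 + 2 × 8.29 = 24.45
α (item deleted) = (6/5)·(1 − 7.87/24.45) = 0.81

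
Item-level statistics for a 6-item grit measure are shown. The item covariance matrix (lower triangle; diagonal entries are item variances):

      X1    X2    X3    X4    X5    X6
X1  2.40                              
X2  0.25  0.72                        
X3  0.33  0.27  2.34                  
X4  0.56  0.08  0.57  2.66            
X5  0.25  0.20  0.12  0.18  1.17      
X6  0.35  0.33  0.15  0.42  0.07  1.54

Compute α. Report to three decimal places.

ΣVar(i) = 2.40 + 0.72 + 2.34 + 2.66 + 1.17 + 1.54 = 10.83
Sum of off-diagonal covariances = 4.13
σ²_total = 10.83 + 2 × 4.13 = 19.09
α = (k/(k−1))·(1 − ΣVar(i)/σ²_total) = (6/5)·(1 − 10.83/19.09) = 0.519

α = 0.519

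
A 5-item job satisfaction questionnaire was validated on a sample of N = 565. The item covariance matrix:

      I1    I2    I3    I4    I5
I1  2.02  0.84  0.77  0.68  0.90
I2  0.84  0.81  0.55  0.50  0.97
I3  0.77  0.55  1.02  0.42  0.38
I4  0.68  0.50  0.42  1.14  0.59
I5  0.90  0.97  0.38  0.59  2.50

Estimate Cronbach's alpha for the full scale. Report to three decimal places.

α = 0.797

sum of item variances = 2.02 + 0.81 + 1.02 + 1.14 + 2.50 = 7.49
Σ_{i<j} σ_ij = 6.60
σ²_total = 7.49 + 2 × 6.60 = 20.69
α = (k/(k−1))·(1 − sum of item variances/σ²_total) = (5/4)·(1 − 7.49/20.69) = 0.797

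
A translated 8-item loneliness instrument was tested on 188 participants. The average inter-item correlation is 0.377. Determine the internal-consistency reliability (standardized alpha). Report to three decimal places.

standardized alpha = 0.829

Standardized α = k·r̄ / (1 + (k−1)·r̄) = 8 × 0.377 / (1 + 7 × 0.377)
  = 3.0160 / 3.6390 = 0.829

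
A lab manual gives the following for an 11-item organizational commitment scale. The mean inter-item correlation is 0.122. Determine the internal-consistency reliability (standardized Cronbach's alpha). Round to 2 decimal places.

Standardized α = k·r̄ / (1 + (k−1)·r̄) = 11 × 0.122 / (1 + 10 × 0.122)
  = 1.3420 / 2.2200 = 0.60

α = 0.60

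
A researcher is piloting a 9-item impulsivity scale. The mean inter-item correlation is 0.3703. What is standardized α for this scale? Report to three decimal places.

α = 0.841

Standardized α = k·r̄ / (1 + (k−1)·r̄) = 9 × 0.3703 / (1 + 8 × 0.3703)
  = 3.3327 / 3.9624 = 0.841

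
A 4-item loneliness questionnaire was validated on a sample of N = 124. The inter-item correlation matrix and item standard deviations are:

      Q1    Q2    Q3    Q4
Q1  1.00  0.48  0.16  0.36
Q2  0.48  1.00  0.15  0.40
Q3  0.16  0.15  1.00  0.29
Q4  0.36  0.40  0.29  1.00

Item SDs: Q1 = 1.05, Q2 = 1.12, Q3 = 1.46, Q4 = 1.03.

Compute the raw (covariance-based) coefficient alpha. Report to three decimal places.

Σσ²ᵢ = 1.05² + 1.12² + 1.46² + 1.03² = 5.5494
Covariances σ_ij = r_ij · s_i · s_j:
  σ(Q1,Q2) = 0.48 × 1.05 × 1.12 = 0.5645
  σ(Q1,Q3) = 0.16 × 1.05 × 1.46 = 0.2453
  σ(Q1,Q4) = 0.36 × 1.05 × 1.03 = 0.3893
  σ(Q2,Q3) = 0.15 × 1.12 × 1.46 = 0.2453
  σ(Q2,Q4) = 0.40 × 1.12 × 1.03 = 0.4614
  σ(Q3,Q4) = 0.29 × 1.46 × 1.03 = 0.4361
σ²_T = Σσ²ᵢ + 2·Σσ_ij = 5.5494 + 2 × 2.3419 = 10.2332
α = (4/3)·(1 − 5.5494/10.2332) = 0.610

α = 0.610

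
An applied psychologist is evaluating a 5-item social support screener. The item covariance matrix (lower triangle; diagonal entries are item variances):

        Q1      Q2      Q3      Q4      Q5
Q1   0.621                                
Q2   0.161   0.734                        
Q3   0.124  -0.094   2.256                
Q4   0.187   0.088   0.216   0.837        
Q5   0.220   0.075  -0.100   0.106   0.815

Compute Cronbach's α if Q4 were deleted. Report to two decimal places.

α = 0.20

Remaining items: Q1, Q2, Q3, Q5 (k = 4).
ΣVar(i) = 0.621 + 0.734 + 2.256 + 0.815 = 4.426
σ²_total = 4.426 + 2 × 0.386 = 5.198
α (item deleted) = (4/3)·(1 − 4.426/5.198) = 0.20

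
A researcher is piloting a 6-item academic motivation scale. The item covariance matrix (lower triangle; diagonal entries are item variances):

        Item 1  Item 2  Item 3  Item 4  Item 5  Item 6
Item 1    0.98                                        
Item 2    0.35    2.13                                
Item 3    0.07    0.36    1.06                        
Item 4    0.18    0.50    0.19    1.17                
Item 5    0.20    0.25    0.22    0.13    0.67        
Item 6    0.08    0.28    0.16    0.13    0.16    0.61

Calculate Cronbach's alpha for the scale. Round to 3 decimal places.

Cronbach's alpha = 0.595

Σσᵢ² = 0.98 + 2.13 + 1.06 + 1.17 + 0.67 + 0.61 = 6.62
Sum of off-diagonal covariances = 3.26
total variance = 6.62 + 2 × 3.26 = 13.14
α = (k/(k−1))·(1 − Σσᵢ²/total variance) = (6/5)·(1 − 6.62/13.14) = 0.595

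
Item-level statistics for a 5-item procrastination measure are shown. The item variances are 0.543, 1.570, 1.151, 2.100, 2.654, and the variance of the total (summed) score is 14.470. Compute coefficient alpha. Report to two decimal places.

α = 0.56

sum of item variances = 0.543 + 1.570 + 1.151 + 2.100 + 2.654 = 8.018
α = (k/(k−1))·(1 − sum of item variances/total variance) = (5/4)·(1 − 8.018/14.470) = 0.56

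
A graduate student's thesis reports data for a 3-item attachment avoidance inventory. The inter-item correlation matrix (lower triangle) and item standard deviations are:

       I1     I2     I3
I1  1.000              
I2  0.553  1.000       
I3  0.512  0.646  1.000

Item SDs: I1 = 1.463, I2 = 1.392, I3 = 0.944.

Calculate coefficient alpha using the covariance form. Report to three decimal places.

Σσ²ᵢ = 1.463² + 1.392² + 0.944² = 4.9692
Covariances σ_ij = r_ij · s_i · s_j:
  σ(I1,I2) = 0.553 × 1.463 × 1.392 = 1.1262
  σ(I1,I3) = 0.512 × 1.463 × 0.944 = 0.7071
  σ(I2,I3) = 0.646 × 1.392 × 0.944 = 0.8489
σ²_T = Σσ²ᵢ + 2·Σσ_ij = 4.9692 + 2 × 2.6822 = 10.3336
α = (3/2)·(1 − 4.9692/10.3336) = 0.779

α = 0.779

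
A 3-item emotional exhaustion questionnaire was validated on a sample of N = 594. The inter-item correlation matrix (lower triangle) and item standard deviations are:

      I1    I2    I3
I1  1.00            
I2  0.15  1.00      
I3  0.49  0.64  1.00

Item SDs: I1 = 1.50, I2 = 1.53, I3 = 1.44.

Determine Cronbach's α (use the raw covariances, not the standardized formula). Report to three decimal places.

α = 0.687

Σσ²ᵢ = 1.50² + 1.53² + 1.44² = 6.6645
Covariances σ_ij = r_ij · s_i · s_j:
  σ(I1,I2) = 0.15 × 1.50 × 1.53 = 0.3442
  σ(I1,I3) = 0.49 × 1.50 × 1.44 = 1.0584
  σ(I2,I3) = 0.64 × 1.53 × 1.44 = 1.4100
σ²_T = Σσ²ᵢ + 2·Σσ_ij = 6.6645 + 2 × 2.8126 = 12.2897
α = (3/2)·(1 − 6.6645/12.2897) = 0.687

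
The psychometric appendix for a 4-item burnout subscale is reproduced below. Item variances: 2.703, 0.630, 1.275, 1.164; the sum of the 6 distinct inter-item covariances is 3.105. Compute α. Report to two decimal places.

α = 0.69

sum of item variances = 2.703 + 0.630 + 1.275 + 1.164 = 5.772
Sum of distinct covariances = 3.105
total variance = sum of item variances + 2·Σcov = 5.772 + 2 × 3.105 = 11.982
α = (4/3)·(1 − 5.772/11.982) = 0.69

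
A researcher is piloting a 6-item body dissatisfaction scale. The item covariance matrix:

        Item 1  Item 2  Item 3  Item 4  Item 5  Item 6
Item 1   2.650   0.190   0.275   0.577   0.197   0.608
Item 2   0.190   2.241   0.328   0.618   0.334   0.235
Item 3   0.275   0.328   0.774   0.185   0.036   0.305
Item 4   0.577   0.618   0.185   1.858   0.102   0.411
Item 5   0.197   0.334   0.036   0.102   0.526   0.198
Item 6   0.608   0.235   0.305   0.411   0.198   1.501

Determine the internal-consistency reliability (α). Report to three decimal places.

Σσᵢ² = 2.650 + 2.241 + 0.774 + 1.858 + 0.526 + 1.501 = 9.550
Σ_{i<j} σ_ij = 4.599
σ²_total = 9.550 + 2 × 4.599 = 18.748
α = (k/(k−1))·(1 − Σσᵢ²/σ²_total) = (6/5)·(1 − 9.550/18.748) = 0.589

α = 0.589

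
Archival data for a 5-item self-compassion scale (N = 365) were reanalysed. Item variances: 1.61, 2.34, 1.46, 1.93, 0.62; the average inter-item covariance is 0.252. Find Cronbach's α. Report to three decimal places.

Σσᵢ² = 1.61 + 2.34 + 1.46 + 1.93 + 0.62 = 7.96
Sum of the 10 distinct covariances = 10 × 0.252 = 2.520
total variance = Σσᵢ² + 2·Σcov = 7.96 + 2 × 2.520 = 13.000
α = (5/4)·(1 − 7.96/13.000) = 0.485

Cronbach's α = 0.485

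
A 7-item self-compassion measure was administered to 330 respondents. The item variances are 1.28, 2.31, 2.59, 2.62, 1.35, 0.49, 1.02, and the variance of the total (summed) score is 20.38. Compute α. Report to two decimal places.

α = 0.50

Σσ²ᵢ = 1.28 + 2.31 + 2.59 + 2.62 + 1.35 + 0.49 + 1.02 = 11.66
α = (k/(k−1))·(1 − Σσ²ᵢ/Var(T)) = (7/6)·(1 − 11.66/20.38) = 0.50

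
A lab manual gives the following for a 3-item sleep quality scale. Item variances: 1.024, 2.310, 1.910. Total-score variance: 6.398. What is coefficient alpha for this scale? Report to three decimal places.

α = 0.271

sum of item variances = 1.024 + 2.310 + 1.910 = 5.244
α = (k/(k−1))·(1 − sum of item variances/total variance) = (3/2)·(1 − 5.244/6.398) = 0.271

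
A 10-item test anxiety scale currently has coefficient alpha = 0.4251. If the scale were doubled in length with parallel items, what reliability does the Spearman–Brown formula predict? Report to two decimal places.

predicted reliability = 0.60

Length factor m = 2
α' = m·α / (1 + (m−1)·α)
   = 2 × 0.4251 / (1 + (2 − 1) × 0.4251)
   = 0.8502 / 1.4251 = 0.60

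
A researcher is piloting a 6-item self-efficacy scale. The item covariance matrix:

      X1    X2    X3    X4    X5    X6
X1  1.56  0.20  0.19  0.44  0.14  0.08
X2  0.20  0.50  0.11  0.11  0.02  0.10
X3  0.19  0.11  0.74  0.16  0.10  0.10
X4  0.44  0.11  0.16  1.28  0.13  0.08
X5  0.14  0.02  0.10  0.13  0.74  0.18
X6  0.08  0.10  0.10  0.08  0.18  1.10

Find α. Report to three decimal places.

ΣVar(i) = 1.56 + 0.50 + 0.74 + 1.28 + 0.74 + 1.10 = 5.92
Σ_{i<j} σ_ij = 2.14
σ²_total = 5.92 + 2 × 2.14 = 10.20
α = (k/(k−1))·(1 − ΣVar(i)/σ²_total) = (6/5)·(1 − 5.92/10.20) = 0.504

α = 0.504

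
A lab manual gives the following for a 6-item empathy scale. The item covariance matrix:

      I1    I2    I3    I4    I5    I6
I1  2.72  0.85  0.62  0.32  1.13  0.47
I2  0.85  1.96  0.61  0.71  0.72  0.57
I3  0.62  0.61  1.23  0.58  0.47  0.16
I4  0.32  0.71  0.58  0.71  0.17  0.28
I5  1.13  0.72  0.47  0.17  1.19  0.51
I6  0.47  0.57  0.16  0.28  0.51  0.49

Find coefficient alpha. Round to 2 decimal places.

sum of item variances = 2.72 + 1.96 + 1.23 + 0.71 + 1.19 + 0.49 = 8.30
Sum of the distinct covariances = 8.17
Var(T) = 8.30 + 2 × 8.17 = 24.64
α = (k/(k−1))·(1 − sum of item variances/Var(T)) = (6/5)·(1 − 8.30/24.64) = 0.80

α = 0.80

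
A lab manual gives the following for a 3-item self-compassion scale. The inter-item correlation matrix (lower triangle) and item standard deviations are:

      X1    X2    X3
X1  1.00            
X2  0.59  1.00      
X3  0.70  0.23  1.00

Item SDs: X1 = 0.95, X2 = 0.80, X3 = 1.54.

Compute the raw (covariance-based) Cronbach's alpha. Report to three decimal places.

Cronbach's alpha = 0.709

Σσ²ᵢ = 0.95² + 0.80² + 1.54² = 3.9141
Covariances σ_ij = r_ij · s_i · s_j:
  σ(X1,X2) = 0.59 × 0.95 × 0.80 = 0.4484
  σ(X1,X3) = 0.70 × 0.95 × 1.54 = 1.0241
  σ(X2,X3) = 0.23 × 0.80 × 1.54 = 0.2834
σ²_T = Σσ²ᵢ + 2·Σσ_ij = 3.9141 + 2 × 1.7559 = 7.4259
α = (3/2)·(1 − 3.9141/7.4259) = 0.709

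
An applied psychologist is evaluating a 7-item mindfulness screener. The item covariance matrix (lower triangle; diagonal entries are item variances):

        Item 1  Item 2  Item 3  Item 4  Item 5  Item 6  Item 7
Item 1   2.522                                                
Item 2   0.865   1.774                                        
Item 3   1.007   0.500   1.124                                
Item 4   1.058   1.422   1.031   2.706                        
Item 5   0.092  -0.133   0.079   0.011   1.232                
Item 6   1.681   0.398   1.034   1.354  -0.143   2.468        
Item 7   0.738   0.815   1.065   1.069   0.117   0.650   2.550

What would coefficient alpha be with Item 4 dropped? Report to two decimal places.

α = 0.72

Remaining items: Item 1, Item 2, Item 3, Item 5, Item 6, Item 7 (k = 6).
ΣVar(i) = 2.522 + 1.774 + 1.124 + 1.232 + 2.468 + 2.550 = 11.670
σ²_T = 11.670 + 2 × 8.765 = 29.200
α (item deleted) = (6/5)·(1 − 11.670/29.200) = 0.72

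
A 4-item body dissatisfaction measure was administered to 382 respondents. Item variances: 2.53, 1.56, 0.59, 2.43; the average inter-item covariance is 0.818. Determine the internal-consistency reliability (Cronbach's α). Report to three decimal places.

α = 0.773

Σσ²ᵢ = 2.53 + 1.56 + 0.59 + 2.43 = 7.11
Sum of the 6 distinct covariances = 6 × 0.818 = 4.908
total variance = Σσ²ᵢ + 2·Σcov = 7.11 + 2 × 4.908 = 16.926
α = (4/3)·(1 − 7.11/16.926) = 0.773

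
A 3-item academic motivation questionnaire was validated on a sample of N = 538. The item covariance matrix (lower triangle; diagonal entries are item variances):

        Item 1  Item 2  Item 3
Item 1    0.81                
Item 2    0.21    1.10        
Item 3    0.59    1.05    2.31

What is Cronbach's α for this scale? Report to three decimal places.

α = 0.701

sum of item variances = 0.81 + 1.10 + 2.31 = 4.22
Sum of off-diagonal covariances = 1.85
total variance = 4.22 + 2 × 1.85 = 7.92
α = (k/(k−1))·(1 − sum of item variances/total variance) = (3/2)·(1 − 4.22/7.92) = 0.701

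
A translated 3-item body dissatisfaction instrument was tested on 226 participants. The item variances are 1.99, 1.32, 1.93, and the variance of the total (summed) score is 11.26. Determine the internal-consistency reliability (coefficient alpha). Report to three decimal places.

Σσᵢ² = 1.99 + 1.32 + 1.93 = 5.24
α = (k/(k−1))·(1 − Σσᵢ²/σ²_total) = (3/2)·(1 − 5.24/11.26) = 0.802

coefficient alpha = 0.802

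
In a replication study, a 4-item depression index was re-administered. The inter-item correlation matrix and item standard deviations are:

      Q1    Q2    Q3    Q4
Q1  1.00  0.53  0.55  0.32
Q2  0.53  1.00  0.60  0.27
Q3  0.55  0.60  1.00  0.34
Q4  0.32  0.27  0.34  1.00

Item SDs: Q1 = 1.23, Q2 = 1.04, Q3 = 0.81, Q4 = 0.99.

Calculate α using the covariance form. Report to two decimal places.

Σσ²ᵢ = 1.23² + 1.04² + 0.81² + 0.99² = 4.2307
Covariances σ_ij = r_ij · s_i · s_j:
  σ(Q1,Q2) = 0.53 × 1.23 × 1.04 = 0.6780
  σ(Q1,Q3) = 0.55 × 1.23 × 0.81 = 0.5480
  σ(Q1,Q4) = 0.32 × 1.23 × 0.99 = 0.3897
  σ(Q2,Q3) = 0.60 × 1.04 × 0.81 = 0.5054
  σ(Q2,Q4) = 0.27 × 1.04 × 0.99 = 0.2780
  σ(Q3,Q4) = 0.34 × 0.81 × 0.99 = 0.2726
σ²_T = Σσ²ᵢ + 2·Σσ_ij = 4.2307 + 2 × 2.6717 = 9.5741
α = (4/3)·(1 − 4.2307/9.5741) = 0.74

α = 0.74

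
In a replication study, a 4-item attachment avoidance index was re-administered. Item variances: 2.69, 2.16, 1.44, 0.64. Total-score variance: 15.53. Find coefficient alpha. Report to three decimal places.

Σσ²ᵢ = 2.69 + 2.16 + 1.44 + 0.64 = 6.93
α = (k/(k−1))·(1 − Σσ²ᵢ/σ²_T) = (4/3)·(1 − 6.93/15.53) = 0.738

α = 0.738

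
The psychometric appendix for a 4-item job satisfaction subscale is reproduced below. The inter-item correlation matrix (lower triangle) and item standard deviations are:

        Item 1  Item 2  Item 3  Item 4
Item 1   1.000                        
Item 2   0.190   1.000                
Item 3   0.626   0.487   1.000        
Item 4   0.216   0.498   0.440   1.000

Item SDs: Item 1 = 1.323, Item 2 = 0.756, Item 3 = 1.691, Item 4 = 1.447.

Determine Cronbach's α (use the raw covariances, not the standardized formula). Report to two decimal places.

Σσ²ᵢ = 1.323² + 0.756² + 1.691² + 1.447² = 7.2752
Covariances σ_ij = r_ij · s_i · s_j:
  σ(Item 1,Item 2) = 0.190 × 1.323 × 0.756 = 0.1900
  σ(Item 1,Item 3) = 0.626 × 1.323 × 1.691 = 1.4005
  σ(Item 1,Item 4) = 0.216 × 1.323 × 1.447 = 0.4135
  σ(Item 2,Item 3) = 0.487 × 0.756 × 1.691 = 0.6226
  σ(Item 2,Item 4) = 0.498 × 0.756 × 1.447 = 0.5448
  σ(Item 3,Item 4) = 0.440 × 1.691 × 1.447 = 1.0766
σ²_T = Σσ²ᵢ + 2·Σσ_ij = 7.2752 + 2 × 4.2480 = 15.7712
α = (4/3)·(1 − 7.2752/15.7712) = 0.72

α = 0.72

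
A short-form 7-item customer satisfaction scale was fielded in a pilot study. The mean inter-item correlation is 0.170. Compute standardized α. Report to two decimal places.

standardized α = 0.59

Standardized α = k·r̄ / (1 + (k−1)·r̄) = 7 × 0.170 / (1 + 6 × 0.170)
  = 1.1900 / 2.0200 = 0.59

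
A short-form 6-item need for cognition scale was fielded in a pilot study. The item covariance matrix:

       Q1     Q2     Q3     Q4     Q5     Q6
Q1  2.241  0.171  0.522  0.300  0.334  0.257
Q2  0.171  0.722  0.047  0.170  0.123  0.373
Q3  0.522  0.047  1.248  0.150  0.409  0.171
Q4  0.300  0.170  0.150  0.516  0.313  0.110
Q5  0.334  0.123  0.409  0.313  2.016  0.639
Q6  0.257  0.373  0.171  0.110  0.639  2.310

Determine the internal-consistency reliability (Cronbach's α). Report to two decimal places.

Cronbach's α = 0.57

ΣVar(i) = 2.241 + 0.722 + 1.248 + 0.516 + 2.016 + 2.310 = 9.053
Σ_{i<j} σ_ij = 4.089
Var(T) = 9.053 + 2 × 4.089 = 17.231
α = (k/(k−1))·(1 − ΣVar(i)/Var(T)) = (6/5)·(1 − 9.053/17.231) = 0.57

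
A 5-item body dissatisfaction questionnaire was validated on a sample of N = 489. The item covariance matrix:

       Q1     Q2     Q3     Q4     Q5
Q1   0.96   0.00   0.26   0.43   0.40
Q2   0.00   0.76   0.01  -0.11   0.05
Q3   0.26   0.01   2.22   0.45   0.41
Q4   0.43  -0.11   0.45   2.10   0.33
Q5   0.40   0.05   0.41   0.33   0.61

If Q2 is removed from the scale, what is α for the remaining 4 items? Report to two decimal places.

Remaining items: Q1, Q3, Q4, Q5 (k = 4).
sum of item variances = 0.96 + 2.22 + 2.10 + 0.61 = 5.89
σ²_total = 5.89 + 2 × 2.28 = 10.45
α (item deleted) = (4/3)·(1 − 5.89/10.45) = 0.58

α = 0.58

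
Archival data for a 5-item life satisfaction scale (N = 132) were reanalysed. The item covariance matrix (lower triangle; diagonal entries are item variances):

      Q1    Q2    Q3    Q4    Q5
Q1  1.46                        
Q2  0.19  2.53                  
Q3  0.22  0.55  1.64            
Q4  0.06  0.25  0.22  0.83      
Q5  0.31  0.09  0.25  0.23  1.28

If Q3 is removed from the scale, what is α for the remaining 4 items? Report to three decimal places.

Remaining items: Q1, Q2, Q4, Q5 (k = 4).
sum of item variances = 1.46 + 2.53 + 0.83 + 1.28 = 6.10
σ²_total = 6.10 + 2 × 1.13 = 8.36
α (item deleted) = (4/3)·(1 − 6.10/8.36) = 0.360

α = 0.360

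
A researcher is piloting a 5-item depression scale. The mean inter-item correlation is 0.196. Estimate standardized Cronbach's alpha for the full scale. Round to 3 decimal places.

Standardized α = k·r̄ / (1 + (k−1)·r̄) = 5 × 0.196 / (1 + 4 × 0.196)
  = 0.9800 / 1.7840 = 0.549

α = 0.549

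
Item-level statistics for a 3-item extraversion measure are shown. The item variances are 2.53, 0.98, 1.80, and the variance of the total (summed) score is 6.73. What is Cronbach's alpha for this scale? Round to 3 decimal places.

Cronbach's alpha = 0.316

ΣVar(i) = 2.53 + 0.98 + 1.80 = 5.31
α = (k/(k−1))·(1 − ΣVar(i)/total variance) = (3/2)·(1 − 5.31/6.73) = 0.316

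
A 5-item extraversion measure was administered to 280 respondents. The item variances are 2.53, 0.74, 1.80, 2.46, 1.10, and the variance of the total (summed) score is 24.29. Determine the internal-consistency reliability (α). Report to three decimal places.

sum of item variances = 2.53 + 0.74 + 1.80 + 2.46 + 1.10 = 8.63
α = (k/(k−1))·(1 − sum of item variances/σ²_T) = (5/4)·(1 − 8.63/24.29) = 0.806

α = 0.806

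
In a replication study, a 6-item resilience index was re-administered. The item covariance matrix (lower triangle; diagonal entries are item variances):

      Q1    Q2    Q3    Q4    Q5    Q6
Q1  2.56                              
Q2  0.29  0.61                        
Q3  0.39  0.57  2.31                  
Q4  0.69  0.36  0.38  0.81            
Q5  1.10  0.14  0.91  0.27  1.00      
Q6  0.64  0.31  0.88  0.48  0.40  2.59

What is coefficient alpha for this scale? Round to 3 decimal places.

α = 0.735

ΣVar(i) = 2.56 + 0.61 + 2.31 + 0.81 + 1.00 + 2.59 = 9.88
Σ_{i<j} σ_ij = 7.81
σ²_total = 9.88 + 2 × 7.81 = 25.50
α = (k/(k−1))·(1 − ΣVar(i)/σ²_total) = (6/5)·(1 − 9.88/25.50) = 0.735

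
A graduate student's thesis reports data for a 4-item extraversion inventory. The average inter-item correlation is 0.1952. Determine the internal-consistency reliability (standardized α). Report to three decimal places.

Standardized α = k·r̄ / (1 + (k−1)·r̄) = 4 × 0.1952 / (1 + 3 × 0.1952)
  = 0.7808 / 1.5856 = 0.492

α = 0.492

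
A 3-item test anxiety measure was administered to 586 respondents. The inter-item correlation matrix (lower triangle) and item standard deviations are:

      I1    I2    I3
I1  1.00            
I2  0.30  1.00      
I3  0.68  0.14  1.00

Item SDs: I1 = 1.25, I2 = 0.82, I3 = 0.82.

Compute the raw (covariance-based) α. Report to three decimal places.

α = 0.646

Σσ²ᵢ = 1.25² + 0.82² + 0.82² = 2.9073
Covariances σ_ij = r_ij · s_i · s_j:
  σ(I1,I2) = 0.30 × 1.25 × 0.82 = 0.3075
  σ(I1,I3) = 0.68 × 1.25 × 0.82 = 0.6970
  σ(I2,I3) = 0.14 × 0.82 × 0.82 = 0.0941
σ²_T = Σσ²ᵢ + 2·Σσ_ij = 2.9073 + 2 × 1.0986 = 5.1045
α = (3/2)·(1 − 2.9073/5.1045) = 0.646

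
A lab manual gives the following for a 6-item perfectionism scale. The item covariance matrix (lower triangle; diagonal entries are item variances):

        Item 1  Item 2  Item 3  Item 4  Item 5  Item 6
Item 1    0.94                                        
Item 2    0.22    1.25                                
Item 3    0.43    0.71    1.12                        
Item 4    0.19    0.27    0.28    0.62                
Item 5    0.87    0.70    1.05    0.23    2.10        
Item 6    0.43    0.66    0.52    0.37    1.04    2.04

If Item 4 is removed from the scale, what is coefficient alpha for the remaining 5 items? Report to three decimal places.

Remaining items: Item 1, Item 2, Item 3, Item 5, Item 6 (k = 5).
Σσ²ᵢ = 0.94 + 1.25 + 1.12 + 2.10 + 2.04 = 7.45
total variance = 7.45 + 2 × 6.63 = 20.71
α (item deleted) = (5/4)·(1 − 7.45/20.71) = 0.800

coefficient alpha = 0.800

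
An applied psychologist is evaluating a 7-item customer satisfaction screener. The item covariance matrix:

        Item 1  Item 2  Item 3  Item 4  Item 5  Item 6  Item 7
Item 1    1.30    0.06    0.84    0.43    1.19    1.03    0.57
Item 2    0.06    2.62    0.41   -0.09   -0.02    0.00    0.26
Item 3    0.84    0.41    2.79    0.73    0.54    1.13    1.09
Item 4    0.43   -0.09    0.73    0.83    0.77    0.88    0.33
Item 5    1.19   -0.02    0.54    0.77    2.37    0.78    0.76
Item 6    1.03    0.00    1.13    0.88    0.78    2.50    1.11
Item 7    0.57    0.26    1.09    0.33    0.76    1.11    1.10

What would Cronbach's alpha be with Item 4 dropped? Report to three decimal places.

Cronbach's alpha = 0.727

Remaining items: Item 1, Item 2, Item 3, Item 5, Item 6, Item 7 (k = 6).
sum of item variances = 1.30 + 2.62 + 2.79 + 2.37 + 2.50 + 1.10 = 12.68
σ²_T = 12.68 + 2 × 9.75 = 32.18
α (item deleted) = (6/5)·(1 − 12.68/32.18) = 0.727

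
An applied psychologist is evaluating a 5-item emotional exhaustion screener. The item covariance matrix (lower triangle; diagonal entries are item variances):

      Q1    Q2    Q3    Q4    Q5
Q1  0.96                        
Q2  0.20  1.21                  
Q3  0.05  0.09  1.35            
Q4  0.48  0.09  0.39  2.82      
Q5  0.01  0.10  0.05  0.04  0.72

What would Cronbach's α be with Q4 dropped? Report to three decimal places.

Remaining items: Q1, Q2, Q3, Q5 (k = 4).
Σσᵢ² = 0.96 + 1.21 + 1.35 + 0.72 = 4.24
total variance = 4.24 + 2 × 0.50 = 5.24
α (item deleted) = (4/3)·(1 − 4.24/5.24) = 0.254

α = 0.254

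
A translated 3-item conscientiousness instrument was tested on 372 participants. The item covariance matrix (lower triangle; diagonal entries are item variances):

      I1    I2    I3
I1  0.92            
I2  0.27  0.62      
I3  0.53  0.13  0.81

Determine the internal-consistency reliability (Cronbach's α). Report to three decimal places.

α = 0.663

ΣVar(i) = 0.92 + 0.62 + 0.81 = 2.35
Sum of the distinct covariances = 0.93
Var(T) = 2.35 + 2 × 0.93 = 4.21
α = (k/(k−1))·(1 − ΣVar(i)/Var(T)) = (3/2)·(1 − 2.35/4.21) = 0.663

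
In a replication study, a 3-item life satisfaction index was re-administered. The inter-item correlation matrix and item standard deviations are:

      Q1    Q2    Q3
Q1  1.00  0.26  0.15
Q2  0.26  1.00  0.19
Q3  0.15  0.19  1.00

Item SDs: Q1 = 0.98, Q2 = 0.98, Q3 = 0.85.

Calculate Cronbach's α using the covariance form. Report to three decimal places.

α = 0.431

Σσ²ᵢ = 0.98² + 0.98² + 0.85² = 2.6433
Covariances σ_ij = r_ij · s_i · s_j:
  σ(Q1,Q2) = 0.26 × 0.98 × 0.98 = 0.2497
  σ(Q1,Q3) = 0.15 × 0.98 × 0.85 = 0.1249
  σ(Q2,Q3) = 0.19 × 0.98 × 0.85 = 0.1583
σ²_T = Σσ²ᵢ + 2·Σσ_ij = 2.6433 + 2 × 0.5329 = 3.7091
α = (3/2)·(1 − 2.6433/3.7091) = 0.431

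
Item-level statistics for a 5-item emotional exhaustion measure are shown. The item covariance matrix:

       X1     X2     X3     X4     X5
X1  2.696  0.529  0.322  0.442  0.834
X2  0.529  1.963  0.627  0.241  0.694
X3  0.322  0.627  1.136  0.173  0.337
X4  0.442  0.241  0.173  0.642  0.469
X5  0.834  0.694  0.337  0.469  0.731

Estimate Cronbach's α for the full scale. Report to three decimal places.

Cronbach's α = 0.707

sum of item variances = 2.696 + 1.963 + 1.136 + 0.642 + 0.731 = 7.168
Sum of off-diagonal covariances = 4.668
Var(T) = 7.168 + 2 × 4.668 = 16.504
α = (k/(k−1))·(1 − sum of item variances/Var(T)) = (5/4)·(1 − 7.168/16.504) = 0.707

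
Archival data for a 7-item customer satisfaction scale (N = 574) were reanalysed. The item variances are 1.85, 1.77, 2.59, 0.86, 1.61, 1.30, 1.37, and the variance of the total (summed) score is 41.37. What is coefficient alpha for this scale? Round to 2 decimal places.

α = 0.85

Σσ²ᵢ = 1.85 + 1.77 + 2.59 + 0.86 + 1.61 + 1.30 + 1.37 = 11.35
α = (k/(k−1))·(1 − Σσ²ᵢ/total variance) = (7/6)·(1 − 11.35/41.37) = 0.85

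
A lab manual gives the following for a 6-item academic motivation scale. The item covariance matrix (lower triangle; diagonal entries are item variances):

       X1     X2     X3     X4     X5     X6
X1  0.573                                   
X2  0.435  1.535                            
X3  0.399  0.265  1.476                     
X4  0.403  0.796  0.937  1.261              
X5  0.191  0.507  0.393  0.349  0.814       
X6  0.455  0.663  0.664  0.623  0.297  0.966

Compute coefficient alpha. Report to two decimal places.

ΣVar(i) = 0.573 + 1.535 + 1.476 + 1.261 + 0.814 + 0.966 = 6.625
Sum of the distinct covariances = 7.377
σ²_total = 6.625 + 2 × 7.377 = 21.379
α = (k/(k−1))·(1 − ΣVar(i)/σ²_total) = (6/5)·(1 − 6.625/21.379) = 0.83

α = 0.83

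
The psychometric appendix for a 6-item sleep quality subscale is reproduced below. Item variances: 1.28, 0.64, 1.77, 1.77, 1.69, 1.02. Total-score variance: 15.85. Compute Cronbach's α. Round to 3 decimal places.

Cronbach's α = 0.581

Σσᵢ² = 1.28 + 0.64 + 1.77 + 1.77 + 1.69 + 1.02 = 8.17
α = (k/(k−1))·(1 − Σσᵢ²/σ²_T) = (6/5)·(1 − 8.17/15.85) = 0.581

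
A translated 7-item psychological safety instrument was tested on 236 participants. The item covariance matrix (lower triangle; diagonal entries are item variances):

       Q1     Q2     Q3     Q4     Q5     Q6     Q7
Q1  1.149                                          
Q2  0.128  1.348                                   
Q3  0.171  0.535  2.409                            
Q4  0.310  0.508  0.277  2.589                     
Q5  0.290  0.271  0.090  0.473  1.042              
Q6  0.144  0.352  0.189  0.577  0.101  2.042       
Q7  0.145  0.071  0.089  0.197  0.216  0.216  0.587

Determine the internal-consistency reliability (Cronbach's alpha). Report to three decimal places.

α = 0.571

ΣVar(i) = 1.149 + 1.348 + 2.409 + 2.589 + 1.042 + 2.042 + 0.587 = 11.166
Σ_{i<j} σ_ij = 5.350
σ²_T = 11.166 + 2 × 5.350 = 21.866
α = (k/(k−1))·(1 − ΣVar(i)/σ²_T) = (7/6)·(1 − 11.166/21.866) = 0.571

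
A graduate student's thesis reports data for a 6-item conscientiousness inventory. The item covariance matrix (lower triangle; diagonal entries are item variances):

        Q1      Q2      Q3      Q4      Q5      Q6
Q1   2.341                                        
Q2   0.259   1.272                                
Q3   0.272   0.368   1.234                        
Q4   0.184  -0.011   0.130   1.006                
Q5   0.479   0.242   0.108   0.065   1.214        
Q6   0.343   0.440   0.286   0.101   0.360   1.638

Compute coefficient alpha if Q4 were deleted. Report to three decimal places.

Remaining items: Q1, Q2, Q3, Q5, Q6 (k = 5).
Σσᵢ² = 2.341 + 1.272 + 1.234 + 1.214 + 1.638 = 7.699
Var(T) = 7.699 + 2 × 3.157 = 14.013
α (item deleted) = (5/4)·(1 − 7.699/14.013) = 0.563

coefficient alpha = 0.563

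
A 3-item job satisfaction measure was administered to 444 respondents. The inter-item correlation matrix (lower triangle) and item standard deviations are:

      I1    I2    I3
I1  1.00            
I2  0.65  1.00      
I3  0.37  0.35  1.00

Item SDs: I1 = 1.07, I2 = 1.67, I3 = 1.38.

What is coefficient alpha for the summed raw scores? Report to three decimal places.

Σσ²ᵢ = 1.07² + 1.67² + 1.38² = 5.8382
Covariances σ_ij = r_ij · s_i · s_j:
  σ(I1,I2) = 0.65 × 1.07 × 1.67 = 1.1615
  σ(I1,I3) = 0.37 × 1.07 × 1.38 = 0.5463
  σ(I2,I3) = 0.35 × 1.67 × 1.38 = 0.8066
σ²_T = Σσ²ᵢ + 2·Σσ_ij = 5.8382 + 2 × 2.5144 = 10.8670
α = (3/2)·(1 − 5.8382/10.8670) = 0.694

coefficient alpha = 0.694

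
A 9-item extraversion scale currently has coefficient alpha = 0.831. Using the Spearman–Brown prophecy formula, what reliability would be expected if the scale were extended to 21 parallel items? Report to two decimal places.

predicted reliability = 0.92

Length factor m = 21/9 = 2.3333
α' = m·α / (1 + (m−1)·α)
   = 21/9 × 0.831 / (1 + (21/9 − 1) × 0.831)
   = 1.9390 / 2.1080 = 0.92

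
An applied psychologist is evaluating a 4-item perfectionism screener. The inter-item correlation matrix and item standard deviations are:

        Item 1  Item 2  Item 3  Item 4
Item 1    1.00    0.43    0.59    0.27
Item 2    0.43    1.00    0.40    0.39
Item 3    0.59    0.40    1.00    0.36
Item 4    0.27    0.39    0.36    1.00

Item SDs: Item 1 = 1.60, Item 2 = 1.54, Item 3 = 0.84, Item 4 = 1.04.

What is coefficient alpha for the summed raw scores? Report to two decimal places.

coefficient alpha = 0.70

Σσ²ᵢ = 1.60² + 1.54² + 0.84² + 1.04² = 6.7188
Covariances σ_ij = r_ij · s_i · s_j:
  σ(Item 1,Item 2) = 0.43 × 1.60 × 1.54 = 1.0595
  σ(Item 1,Item 3) = 0.59 × 1.60 × 0.84 = 0.7930
  σ(Item 1,Item 4) = 0.27 × 1.60 × 1.04 = 0.4493
  σ(Item 2,Item 3) = 0.40 × 1.54 × 0.84 = 0.5174
  σ(Item 2,Item 4) = 0.39 × 1.54 × 1.04 = 0.6246
  σ(Item 3,Item 4) = 0.36 × 0.84 × 1.04 = 0.3145
σ²_T = Σσ²ᵢ + 2·Σσ_ij = 6.7188 + 2 × 3.7583 = 14.2354
α = (4/3)·(1 − 6.7188/14.2354) = 0.70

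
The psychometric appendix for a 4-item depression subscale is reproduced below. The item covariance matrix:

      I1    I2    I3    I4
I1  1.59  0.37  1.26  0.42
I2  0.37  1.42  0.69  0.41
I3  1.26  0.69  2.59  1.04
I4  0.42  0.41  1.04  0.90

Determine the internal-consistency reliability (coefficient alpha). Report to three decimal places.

sum of item variances = 1.59 + 1.42 + 2.59 + 0.90 = 6.50
Sum of off-diagonal covariances = 4.19
total variance = 6.50 + 2 × 4.19 = 14.88
α = (k/(k−1))·(1 − sum of item variances/total variance) = (4/3)·(1 − 6.50/14.88) = 0.751

coefficient alpha = 0.751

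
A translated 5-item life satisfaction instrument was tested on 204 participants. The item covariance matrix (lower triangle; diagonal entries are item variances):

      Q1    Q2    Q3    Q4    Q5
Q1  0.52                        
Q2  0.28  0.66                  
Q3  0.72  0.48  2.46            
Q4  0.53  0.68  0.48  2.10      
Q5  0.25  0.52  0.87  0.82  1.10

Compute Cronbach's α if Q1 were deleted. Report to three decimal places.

α = 0.732

Remaining items: Q2, Q3, Q4, Q5 (k = 4).
ΣVar(i) = 0.66 + 2.46 + 2.10 + 1.10 = 6.32
Var(T) = 6.32 + 2 × 3.85 = 14.02
α (item deleted) = (4/3)·(1 − 6.32/14.02) = 0.732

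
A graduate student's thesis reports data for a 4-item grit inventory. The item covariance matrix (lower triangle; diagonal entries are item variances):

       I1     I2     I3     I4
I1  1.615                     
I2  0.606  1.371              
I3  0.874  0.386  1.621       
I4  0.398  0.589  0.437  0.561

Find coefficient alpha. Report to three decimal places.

sum of item variances = 1.615 + 1.371 + 1.621 + 0.561 = 5.168
Sum of off-diagonal covariances = 3.290
σ²_total = 5.168 + 2 × 3.290 = 11.748
α = (k/(k−1))·(1 − sum of item variances/σ²_total) = (4/3)·(1 − 5.168/11.748) = 0.747

α = 0.747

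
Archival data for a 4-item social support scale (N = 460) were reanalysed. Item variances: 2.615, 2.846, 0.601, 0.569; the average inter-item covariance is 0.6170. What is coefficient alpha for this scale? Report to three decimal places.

α = 0.703

sum of item variances = 2.615 + 2.846 + 0.601 + 0.569 = 6.631
Sum of the 6 distinct covariances = 6 × 0.6170 = 3.7020
σ²_total = sum of item variances + 2·Σcov = 6.631 + 2 × 3.7020 = 14.0350
α = (4/3)·(1 − 6.631/14.0350) = 0.703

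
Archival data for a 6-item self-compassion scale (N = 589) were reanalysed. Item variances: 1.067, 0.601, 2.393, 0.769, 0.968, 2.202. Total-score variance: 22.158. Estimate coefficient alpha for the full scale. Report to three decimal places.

α = 0.767

Σσᵢ² = 1.067 + 0.601 + 2.393 + 0.769 + 0.968 + 2.202 = 8.000
α = (k/(k−1))·(1 − Σσᵢ²/σ²_T) = (6/5)·(1 − 8.000/22.158) = 0.767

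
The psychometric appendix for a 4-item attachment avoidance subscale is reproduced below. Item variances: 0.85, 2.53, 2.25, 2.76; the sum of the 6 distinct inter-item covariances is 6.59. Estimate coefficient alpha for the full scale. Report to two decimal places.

α = 0.81

Σσᵢ² = 0.85 + 2.53 + 2.25 + 2.76 = 8.39
Sum of distinct covariances = 6.59
Var(T) = Σσᵢ² + 2·Σcov = 8.39 + 2 × 6.59 = 21.57
α = (4/3)·(1 − 8.39/21.57) = 0.81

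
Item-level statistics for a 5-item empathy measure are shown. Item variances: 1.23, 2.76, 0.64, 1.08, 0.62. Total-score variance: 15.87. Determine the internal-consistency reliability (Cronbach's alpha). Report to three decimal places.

Cronbach's alpha = 0.751

sum of item variances = 1.23 + 2.76 + 0.64 + 1.08 + 0.62 = 6.33
α = (k/(k−1))·(1 − sum of item variances/σ²_T) = (5/4)·(1 − 6.33/15.87) = 0.751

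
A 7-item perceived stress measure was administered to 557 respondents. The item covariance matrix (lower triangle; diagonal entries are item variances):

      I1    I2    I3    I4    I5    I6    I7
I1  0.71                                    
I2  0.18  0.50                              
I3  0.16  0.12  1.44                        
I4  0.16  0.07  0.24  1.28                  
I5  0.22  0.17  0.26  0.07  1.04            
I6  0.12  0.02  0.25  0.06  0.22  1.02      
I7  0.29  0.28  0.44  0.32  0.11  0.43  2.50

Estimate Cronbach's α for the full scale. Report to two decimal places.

Σσᵢ² = 0.71 + 0.50 + 1.44 + 1.28 + 1.04 + 1.02 + 2.50 = 8.49
Σ_{i<j} σ_ij = 4.19
σ²_T = 8.49 + 2 × 4.19 = 16.87
α = (k/(k−1))·(1 − Σσᵢ²/σ²_T) = (7/6)·(1 − 8.49/16.87) = 0.58

α = 0.58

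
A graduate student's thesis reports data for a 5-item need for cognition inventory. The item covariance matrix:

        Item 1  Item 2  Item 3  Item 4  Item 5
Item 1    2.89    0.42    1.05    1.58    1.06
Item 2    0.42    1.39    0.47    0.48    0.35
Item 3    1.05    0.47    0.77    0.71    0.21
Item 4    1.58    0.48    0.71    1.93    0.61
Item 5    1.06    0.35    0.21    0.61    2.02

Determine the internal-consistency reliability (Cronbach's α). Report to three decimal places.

ΣVar(i) = 2.89 + 1.39 + 0.77 + 1.93 + 2.02 = 9.00
Sum of off-diagonal covariances = 6.94
σ²_total = 9.00 + 2 × 6.94 = 22.88
α = (k/(k−1))·(1 − ΣVar(i)/σ²_total) = (5/4)·(1 − 9.00/22.88) = 0.758

α = 0.758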